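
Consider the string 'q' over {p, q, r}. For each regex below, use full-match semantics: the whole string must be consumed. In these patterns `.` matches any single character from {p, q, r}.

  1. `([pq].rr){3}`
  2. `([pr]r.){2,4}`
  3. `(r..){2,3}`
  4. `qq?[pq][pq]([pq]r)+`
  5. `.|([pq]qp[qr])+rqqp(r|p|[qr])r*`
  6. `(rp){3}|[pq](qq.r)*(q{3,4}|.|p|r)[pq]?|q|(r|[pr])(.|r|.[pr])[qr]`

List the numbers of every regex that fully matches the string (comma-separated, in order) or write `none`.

5, 6

1 → no match — must end with 'rr'
2 → no match
3 → no match — must start with 'r'
4 → no match — must end with 'r'
5 → match
6 → match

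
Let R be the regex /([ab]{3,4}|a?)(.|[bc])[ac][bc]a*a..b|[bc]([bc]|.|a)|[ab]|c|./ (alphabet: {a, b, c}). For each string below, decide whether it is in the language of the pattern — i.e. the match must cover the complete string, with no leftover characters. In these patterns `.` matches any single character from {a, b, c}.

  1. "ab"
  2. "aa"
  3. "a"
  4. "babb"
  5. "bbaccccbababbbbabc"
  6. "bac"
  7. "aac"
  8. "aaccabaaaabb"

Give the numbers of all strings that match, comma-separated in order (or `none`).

3

1 → no match
2 → no match
3 → match
4 → no match
5 → no match
6 → no match
7 → no match
8 → no match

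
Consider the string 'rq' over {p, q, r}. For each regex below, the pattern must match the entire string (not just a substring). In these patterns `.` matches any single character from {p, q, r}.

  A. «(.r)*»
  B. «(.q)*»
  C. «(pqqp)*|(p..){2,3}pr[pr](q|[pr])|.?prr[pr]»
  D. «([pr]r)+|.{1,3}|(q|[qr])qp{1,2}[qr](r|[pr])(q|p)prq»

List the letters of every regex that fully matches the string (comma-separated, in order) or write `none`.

B, D

A → no match
B → match
C → no match
D → match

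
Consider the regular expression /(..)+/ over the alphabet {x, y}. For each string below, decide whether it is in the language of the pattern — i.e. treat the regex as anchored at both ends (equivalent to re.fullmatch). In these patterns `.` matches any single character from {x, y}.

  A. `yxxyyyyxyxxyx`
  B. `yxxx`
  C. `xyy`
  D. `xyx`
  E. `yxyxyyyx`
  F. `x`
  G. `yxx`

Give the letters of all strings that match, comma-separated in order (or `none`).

A → no match
B → match
C → no match
D → no match
E → match
F → no match
G → no match

B, E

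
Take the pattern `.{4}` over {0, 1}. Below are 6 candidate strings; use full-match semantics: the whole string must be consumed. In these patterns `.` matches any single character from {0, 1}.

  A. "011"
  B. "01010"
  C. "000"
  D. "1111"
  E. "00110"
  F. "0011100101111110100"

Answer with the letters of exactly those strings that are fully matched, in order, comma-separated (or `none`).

D

A. "011" → no match
B. "01010" → no match
C. "000" → no match
D. "1111" → match
E. "00110" → no match
F → no match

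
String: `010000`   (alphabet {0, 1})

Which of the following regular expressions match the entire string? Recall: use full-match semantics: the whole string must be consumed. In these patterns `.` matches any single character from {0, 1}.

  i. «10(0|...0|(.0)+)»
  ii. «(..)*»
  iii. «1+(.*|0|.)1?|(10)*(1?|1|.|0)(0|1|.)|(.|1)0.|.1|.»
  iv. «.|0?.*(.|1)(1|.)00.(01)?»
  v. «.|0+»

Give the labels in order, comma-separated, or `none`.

i → no match — must start with `10`
ii → match
iii → no match
iv → match
v → no match

ii, iv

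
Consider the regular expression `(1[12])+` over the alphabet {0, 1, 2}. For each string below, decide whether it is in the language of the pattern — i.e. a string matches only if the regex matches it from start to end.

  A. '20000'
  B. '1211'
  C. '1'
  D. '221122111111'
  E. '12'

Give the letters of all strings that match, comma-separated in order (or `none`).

B, E

A. '20000' → no match — must start with '1'
B. '1211' → match
C. '1' → no match
D. '221122111111' → no match — must start with '1'
E. '12' → match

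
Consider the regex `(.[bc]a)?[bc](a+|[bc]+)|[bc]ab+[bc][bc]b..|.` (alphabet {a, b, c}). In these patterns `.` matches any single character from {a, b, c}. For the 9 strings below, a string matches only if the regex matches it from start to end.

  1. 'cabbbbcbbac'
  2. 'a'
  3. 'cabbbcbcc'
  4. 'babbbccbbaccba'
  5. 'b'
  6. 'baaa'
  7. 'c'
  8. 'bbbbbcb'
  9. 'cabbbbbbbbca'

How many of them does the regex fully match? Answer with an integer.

8

1 → match
2 → match
3 → match
4 → no match
5 → match
6 → match
7 → match
8 → match
9 → match
Total matched: 8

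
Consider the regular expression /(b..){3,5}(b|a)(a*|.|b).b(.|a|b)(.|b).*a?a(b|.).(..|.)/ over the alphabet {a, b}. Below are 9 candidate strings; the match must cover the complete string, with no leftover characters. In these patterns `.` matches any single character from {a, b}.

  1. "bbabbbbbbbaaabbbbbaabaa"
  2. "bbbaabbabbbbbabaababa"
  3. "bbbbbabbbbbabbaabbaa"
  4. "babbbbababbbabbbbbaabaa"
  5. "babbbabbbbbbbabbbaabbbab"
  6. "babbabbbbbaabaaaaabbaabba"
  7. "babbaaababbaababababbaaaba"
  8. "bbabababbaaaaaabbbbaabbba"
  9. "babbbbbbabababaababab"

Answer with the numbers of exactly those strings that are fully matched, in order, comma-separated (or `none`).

1 → match
2 → no match
3 → match
4 → no match
5 → no match
6 → match
7 → no match
8 → no match
9 → match

1, 3, 6, 9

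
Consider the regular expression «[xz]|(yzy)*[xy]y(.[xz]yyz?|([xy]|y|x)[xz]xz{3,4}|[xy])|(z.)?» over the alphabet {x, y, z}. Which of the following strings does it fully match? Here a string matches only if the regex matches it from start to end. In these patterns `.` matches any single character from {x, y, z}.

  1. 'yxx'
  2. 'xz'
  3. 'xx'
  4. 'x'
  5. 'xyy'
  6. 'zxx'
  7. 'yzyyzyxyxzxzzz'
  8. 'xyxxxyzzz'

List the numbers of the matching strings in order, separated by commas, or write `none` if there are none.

1 → no match
2 → no match
3 → no match
4 → match
5 → match
6 → no match
7 → match
8 → no match

4, 5, 7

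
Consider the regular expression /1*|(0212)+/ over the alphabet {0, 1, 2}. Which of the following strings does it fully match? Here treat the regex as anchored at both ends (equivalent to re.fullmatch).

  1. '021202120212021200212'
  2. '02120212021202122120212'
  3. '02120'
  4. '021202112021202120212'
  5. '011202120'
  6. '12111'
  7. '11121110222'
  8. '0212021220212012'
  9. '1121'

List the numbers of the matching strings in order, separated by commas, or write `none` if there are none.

1 → no match
2 → no match
3 → no match
4 → no match
5 → no match
6 → no match
7 → no match
8 → no match
9 → no match

none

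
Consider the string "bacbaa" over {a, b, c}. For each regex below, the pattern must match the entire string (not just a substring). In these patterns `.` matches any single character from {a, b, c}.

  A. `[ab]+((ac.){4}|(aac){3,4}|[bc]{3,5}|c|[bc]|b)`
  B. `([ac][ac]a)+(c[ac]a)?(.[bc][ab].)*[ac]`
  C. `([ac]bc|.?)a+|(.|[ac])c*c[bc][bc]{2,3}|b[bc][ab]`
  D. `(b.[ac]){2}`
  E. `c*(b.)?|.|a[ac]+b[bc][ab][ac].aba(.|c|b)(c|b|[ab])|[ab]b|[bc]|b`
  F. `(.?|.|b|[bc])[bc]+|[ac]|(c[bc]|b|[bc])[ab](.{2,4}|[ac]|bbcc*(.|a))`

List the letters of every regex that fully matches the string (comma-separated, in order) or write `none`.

D, F

A → no match
B → no match
C → no match
D → match
E → no match
F → match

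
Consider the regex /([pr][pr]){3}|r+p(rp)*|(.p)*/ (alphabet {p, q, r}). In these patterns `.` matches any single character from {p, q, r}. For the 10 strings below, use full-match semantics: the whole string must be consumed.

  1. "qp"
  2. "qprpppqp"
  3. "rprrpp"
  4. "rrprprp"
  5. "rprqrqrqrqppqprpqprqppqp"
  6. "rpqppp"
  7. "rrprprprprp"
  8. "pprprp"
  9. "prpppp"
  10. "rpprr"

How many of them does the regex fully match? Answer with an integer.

1 → match
2 → match
3 → match
4 → match
5 → no match
6 → match
7 → match
8 → match
9 → match
10 → no match
Total matched: 8

8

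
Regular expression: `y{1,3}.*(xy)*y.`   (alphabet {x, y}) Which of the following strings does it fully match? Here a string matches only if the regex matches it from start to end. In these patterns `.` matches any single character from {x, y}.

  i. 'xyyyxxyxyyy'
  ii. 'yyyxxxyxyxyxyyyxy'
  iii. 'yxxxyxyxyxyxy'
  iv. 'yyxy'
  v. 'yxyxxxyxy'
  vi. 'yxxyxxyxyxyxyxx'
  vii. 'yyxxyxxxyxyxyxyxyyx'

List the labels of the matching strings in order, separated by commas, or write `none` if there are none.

vii

i → no match — must start with 'y'
ii → no match
iii → no match
iv → no match
v → no match
vi → no match
vii → match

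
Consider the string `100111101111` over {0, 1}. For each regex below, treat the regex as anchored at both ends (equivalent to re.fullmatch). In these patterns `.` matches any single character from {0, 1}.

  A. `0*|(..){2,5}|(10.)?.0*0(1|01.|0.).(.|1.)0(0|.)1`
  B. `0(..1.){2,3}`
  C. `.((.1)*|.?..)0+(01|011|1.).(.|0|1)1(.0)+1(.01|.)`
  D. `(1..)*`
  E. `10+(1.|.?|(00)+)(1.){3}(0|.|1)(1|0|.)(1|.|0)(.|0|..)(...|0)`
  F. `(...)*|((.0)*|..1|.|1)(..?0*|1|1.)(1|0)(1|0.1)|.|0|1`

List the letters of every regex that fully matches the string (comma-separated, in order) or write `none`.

D, F

A → no match
B → no match — must start with `0`
C → no match
D → match
E → no match
F → match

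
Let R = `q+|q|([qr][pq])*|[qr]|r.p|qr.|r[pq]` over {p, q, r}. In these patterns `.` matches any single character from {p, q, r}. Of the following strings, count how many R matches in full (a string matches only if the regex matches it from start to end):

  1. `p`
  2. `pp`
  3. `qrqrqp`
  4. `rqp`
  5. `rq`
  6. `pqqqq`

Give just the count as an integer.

1 → no match
2 → no match
3 → no match
4 → match
5 → match
6 → no match
Total matched: 2

2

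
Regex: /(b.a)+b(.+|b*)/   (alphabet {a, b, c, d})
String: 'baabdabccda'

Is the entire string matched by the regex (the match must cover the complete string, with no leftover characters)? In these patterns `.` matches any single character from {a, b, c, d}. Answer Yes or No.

Yes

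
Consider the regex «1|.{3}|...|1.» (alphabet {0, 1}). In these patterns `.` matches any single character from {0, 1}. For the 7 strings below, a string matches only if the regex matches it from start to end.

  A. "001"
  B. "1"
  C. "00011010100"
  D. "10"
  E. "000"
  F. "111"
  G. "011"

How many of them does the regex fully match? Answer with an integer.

A → match
B → match
C → no match
D → match
E → match
F → match
G → match
Total matched: 6

6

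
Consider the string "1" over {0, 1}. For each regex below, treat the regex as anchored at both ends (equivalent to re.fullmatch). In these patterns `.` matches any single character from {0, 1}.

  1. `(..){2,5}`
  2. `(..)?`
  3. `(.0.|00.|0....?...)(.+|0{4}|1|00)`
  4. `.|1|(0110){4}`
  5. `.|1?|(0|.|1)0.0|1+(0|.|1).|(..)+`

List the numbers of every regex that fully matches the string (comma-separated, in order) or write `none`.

4, 5

1 → no match
2 → no match
3 → no match
4 → match
5 → match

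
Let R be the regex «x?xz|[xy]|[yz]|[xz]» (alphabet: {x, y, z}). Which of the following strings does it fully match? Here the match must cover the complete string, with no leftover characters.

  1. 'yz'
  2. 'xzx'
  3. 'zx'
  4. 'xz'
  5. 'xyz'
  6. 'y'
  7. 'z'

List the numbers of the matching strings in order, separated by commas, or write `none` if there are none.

1 → no match
2 → no match
3 → no match
4 → match
5 → no match
6 → match
7 → match

4, 6, 7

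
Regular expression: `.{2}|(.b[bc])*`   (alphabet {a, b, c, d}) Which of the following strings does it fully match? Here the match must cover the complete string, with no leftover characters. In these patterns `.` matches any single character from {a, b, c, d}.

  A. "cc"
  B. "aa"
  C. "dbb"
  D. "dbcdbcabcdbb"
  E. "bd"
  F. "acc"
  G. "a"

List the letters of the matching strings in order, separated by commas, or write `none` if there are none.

A, B, C, D, E

A. "cc" → match
B. "aa" → match
C. "dbb" → match
D. "dbcdbcabcdbb" → match
E. "bd" → match
F. "acc" → no match
G. "a" → no match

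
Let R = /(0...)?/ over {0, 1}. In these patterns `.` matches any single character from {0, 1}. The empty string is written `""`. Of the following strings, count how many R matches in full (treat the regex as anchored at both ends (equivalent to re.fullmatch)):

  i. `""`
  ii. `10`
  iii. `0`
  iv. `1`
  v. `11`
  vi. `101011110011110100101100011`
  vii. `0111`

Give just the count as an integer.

i → match
ii → no match
iii → no match
iv → no match
v → no match
vi → no match
vii → match
Total matched: 2

2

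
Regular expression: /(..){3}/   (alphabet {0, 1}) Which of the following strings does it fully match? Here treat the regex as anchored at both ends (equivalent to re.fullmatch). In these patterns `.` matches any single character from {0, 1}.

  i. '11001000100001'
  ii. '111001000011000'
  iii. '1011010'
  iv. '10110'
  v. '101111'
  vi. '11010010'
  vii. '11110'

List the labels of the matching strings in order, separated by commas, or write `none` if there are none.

v

i → no match
ii → no match
iii → no match
iv → no match
v → match
vi → no match
vii → no match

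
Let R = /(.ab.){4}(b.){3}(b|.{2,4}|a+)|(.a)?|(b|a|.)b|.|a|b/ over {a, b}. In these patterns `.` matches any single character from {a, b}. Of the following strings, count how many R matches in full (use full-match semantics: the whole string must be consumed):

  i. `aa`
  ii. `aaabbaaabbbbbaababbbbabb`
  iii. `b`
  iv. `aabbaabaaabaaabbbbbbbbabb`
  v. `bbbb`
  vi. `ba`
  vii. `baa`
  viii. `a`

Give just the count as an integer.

i → match
ii → no match
iii → match
iv → match
v → no match
vi → match
vii → no match
viii → match
Total matched: 5

5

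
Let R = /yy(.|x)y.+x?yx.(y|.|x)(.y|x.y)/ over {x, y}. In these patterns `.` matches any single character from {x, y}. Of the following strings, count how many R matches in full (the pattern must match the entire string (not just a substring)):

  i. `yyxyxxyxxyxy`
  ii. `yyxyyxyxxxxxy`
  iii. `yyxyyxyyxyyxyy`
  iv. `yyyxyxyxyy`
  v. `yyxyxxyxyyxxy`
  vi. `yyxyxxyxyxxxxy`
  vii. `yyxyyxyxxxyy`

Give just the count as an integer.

i → match
ii → match
iii → match
iv → no match
v → match
vi → match
vii → match
Total matched: 6

6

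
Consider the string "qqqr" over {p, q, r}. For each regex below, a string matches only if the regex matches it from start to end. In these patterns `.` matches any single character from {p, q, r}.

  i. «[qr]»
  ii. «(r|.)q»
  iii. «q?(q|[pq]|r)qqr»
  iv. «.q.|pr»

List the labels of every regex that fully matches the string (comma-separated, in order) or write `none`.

i → no match
ii → no match — must end with "q"
iii → match
iv → no match

iii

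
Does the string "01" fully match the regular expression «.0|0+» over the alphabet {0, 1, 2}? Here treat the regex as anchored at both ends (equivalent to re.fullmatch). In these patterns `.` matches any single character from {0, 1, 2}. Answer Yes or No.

Every match must end with "0", but "01" does not.

No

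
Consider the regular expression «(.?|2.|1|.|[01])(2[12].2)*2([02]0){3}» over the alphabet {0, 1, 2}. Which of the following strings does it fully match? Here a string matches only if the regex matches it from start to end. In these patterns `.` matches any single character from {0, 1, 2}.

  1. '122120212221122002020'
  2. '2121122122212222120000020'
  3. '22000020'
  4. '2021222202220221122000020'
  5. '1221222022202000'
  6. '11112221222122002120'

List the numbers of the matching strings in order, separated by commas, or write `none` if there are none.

3, 4, 5

1 → no match
2 → no match
3. '22000020' → match
4 → match
5 → match
6 → no match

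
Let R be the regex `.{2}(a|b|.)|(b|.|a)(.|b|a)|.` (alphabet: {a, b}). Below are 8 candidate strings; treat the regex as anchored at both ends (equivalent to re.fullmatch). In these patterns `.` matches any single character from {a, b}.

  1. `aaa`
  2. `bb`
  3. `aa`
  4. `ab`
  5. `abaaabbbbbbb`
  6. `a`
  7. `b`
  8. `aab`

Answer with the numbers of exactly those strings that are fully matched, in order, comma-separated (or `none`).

1, 2, 3, 4, 6, 7, 8

1. `aaa` → match
2. `bb` → match
3. `aa` → match
4. `ab` → match
5. `abaaabbbbbbb` → no match
6. `a` → match
7. `b` → match
8. `aab` → match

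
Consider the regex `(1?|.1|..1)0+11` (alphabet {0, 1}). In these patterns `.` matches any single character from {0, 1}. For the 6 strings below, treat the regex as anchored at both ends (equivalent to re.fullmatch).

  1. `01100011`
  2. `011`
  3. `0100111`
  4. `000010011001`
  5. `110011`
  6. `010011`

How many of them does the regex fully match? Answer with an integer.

4

1 → match
2 → match
3 → no match — must end with `011`
4 → no match — must end with `011`
5 → match
6 → match
Total matched: 4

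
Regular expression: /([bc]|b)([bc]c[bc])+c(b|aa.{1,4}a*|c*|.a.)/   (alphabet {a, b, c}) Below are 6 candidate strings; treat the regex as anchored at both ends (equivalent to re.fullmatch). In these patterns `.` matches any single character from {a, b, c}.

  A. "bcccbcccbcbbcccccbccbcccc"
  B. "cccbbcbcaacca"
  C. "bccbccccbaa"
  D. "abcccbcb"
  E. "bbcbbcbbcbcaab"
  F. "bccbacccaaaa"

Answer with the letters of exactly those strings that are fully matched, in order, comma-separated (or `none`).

A → no match
B → match
C. "bccbccccbaa" → match
D. "abcccbcb" → no match
E → match
F. "bccbacccaaaa" → no match

B, C, E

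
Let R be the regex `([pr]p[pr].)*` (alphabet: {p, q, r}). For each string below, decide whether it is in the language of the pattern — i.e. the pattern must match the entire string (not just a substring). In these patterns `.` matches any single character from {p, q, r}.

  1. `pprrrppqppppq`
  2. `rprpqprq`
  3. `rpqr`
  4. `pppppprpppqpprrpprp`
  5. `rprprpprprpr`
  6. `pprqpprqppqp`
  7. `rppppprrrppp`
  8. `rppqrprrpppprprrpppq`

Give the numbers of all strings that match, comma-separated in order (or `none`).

7, 8

1 → no match
2 → no match
3 → no match
4 → no match
5 → no match
6 → no match
7 → match
8 → match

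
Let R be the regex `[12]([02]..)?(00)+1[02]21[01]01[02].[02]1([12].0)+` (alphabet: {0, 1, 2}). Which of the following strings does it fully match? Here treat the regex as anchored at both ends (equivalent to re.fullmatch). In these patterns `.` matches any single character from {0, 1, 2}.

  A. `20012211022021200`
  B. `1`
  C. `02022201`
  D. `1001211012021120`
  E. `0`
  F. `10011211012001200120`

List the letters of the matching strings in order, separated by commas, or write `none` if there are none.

A → no match
B → no match — must end with `0`
C → no match — must end with `0`
D → no match
E → no match
F → no match

none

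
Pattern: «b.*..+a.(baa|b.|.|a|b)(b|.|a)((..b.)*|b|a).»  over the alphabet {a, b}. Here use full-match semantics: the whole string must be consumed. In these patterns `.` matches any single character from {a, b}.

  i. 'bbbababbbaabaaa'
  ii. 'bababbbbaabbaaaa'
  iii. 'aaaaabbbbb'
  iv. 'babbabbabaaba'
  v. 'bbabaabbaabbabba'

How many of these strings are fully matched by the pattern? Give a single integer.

i → match
ii → match
iii. 'aaaaabbbbb' → no match — must start with 'b'
iv → match
v → match
Total matched: 4

4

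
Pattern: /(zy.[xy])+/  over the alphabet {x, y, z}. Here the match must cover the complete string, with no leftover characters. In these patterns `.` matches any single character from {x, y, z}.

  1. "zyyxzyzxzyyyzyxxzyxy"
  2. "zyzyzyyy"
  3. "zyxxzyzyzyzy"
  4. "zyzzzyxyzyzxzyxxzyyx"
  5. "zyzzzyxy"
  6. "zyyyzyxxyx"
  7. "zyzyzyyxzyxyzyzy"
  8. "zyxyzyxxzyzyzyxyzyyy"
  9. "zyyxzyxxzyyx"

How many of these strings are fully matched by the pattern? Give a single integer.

6

1 → match
2. "zyzyzyyy" → match
3. "zyxxzyzyzyzy" → match
4 → no match
5. "zyzzzyxy" → no match
6. "zyyyzyxxyx" → no match
7 → match
8 → match
9. "zyyxzyxxzyyx" → match
Total matched: 6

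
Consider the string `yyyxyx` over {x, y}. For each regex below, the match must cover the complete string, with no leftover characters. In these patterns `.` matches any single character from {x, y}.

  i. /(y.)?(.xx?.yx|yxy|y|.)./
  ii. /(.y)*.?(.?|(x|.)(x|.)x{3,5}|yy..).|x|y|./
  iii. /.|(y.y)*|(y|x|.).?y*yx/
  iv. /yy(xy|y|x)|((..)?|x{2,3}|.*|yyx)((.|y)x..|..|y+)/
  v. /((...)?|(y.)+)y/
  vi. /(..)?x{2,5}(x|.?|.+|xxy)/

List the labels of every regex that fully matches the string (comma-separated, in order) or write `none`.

i, ii, iv

i → match
ii → match
iii → no match
iv → match
v → no match — must end with `y`
vi → no match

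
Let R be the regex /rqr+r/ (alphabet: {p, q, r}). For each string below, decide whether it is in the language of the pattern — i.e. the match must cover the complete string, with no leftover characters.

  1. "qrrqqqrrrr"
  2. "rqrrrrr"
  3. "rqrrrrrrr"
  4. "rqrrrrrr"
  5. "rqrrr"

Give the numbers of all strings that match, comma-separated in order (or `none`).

1 → no match — must start with "rqr"
2 → match
3 → match
4 → match
5 → match

2, 3, 4, 5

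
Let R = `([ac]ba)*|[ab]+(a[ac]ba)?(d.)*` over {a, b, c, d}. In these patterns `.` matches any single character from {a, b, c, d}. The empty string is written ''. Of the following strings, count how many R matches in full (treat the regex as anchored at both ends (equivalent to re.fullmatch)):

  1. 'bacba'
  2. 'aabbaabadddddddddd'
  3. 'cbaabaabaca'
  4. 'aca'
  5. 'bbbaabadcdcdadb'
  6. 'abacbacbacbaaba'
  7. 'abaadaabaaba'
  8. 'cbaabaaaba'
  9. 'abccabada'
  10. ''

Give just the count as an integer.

5

1 → match
2 → match
3 → no match
4 → no match
5 → match
6 → match
7 → no match
8 → no match
9 → no match
10 → match
Total matched: 5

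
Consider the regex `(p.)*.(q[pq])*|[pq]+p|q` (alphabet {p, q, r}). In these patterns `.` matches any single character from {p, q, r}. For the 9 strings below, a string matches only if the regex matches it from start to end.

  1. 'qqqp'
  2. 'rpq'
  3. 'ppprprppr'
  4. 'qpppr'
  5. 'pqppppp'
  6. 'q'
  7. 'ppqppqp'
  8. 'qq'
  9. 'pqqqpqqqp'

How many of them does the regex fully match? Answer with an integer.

1 → match
2 → no match
3 → match
4 → no match
5 → match
6 → match
7 → match
8 → no match
9 → match
Total matched: 6

6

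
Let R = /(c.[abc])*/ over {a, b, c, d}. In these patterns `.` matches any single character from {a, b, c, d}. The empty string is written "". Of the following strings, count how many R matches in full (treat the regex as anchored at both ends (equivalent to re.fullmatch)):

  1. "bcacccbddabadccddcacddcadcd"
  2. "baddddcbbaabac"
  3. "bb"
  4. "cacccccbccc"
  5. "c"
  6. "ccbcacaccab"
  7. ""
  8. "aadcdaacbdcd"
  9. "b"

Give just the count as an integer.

1 → no match
2 → no match
3. "bb" → no match
4. "cacccccbccc" → no match
5. "c" → no match
6. "ccbcacaccab" → no match
7. "" → match
8. "aadcdaacbdcd" → no match
9. "b" → no match
Total matched: 1

1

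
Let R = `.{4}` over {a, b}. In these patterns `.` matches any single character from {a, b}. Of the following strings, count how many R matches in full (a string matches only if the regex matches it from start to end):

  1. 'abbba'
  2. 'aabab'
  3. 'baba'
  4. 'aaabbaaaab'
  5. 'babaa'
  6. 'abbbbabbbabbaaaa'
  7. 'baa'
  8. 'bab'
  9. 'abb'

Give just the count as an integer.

1

1 → no match
2 → no match
3 → match
4 → no match
5 → no match
6 → no match
7 → no match
8 → no match
9 → no match
Total matched: 1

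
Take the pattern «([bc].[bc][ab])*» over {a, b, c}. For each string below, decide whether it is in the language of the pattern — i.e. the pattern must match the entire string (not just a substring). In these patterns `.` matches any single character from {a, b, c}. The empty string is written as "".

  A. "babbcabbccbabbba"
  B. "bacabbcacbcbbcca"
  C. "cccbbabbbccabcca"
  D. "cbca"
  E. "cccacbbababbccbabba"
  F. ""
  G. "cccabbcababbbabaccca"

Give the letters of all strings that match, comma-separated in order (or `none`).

A, B, C, D, F, G

A → match
B → match
C → match
D → match
E → no match
F → match
G → match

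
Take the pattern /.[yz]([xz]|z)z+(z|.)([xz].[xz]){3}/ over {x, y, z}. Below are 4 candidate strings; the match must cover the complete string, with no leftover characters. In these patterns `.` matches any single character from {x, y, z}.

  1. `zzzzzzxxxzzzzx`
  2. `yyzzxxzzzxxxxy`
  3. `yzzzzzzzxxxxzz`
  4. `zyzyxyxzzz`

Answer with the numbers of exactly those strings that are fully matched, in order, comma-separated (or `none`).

1, 3

1 → match
2 → no match
3 → match
4 → no match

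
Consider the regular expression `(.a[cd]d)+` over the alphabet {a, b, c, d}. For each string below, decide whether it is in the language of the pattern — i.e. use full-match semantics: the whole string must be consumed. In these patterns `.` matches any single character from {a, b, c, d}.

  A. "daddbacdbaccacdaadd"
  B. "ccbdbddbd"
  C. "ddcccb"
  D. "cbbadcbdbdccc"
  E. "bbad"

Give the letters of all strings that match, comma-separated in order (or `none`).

A → no match
B. "ccbdbddbd" → no match
C. "ddcccb" → no match — must end with "d"
D → no match — must end with "d"
E. "bbad" → no match

none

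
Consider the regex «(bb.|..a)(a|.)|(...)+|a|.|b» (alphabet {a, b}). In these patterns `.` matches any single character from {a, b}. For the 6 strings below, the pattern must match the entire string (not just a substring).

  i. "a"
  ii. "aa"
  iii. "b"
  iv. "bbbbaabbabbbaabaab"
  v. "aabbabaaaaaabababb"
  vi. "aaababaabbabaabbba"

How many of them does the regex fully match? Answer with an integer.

5

i. "a" → match
ii. "aa" → no match
iii. "b" → match
iv → match
v → match
vi → match
Total matched: 5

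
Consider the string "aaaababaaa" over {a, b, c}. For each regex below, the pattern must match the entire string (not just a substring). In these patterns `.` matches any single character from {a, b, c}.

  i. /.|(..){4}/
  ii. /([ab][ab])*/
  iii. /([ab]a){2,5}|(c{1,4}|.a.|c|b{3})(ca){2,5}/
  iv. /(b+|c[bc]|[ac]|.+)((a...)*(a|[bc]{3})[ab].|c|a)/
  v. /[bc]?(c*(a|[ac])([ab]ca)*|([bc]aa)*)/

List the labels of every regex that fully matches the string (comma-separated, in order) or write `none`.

i → no match
ii → match
iii → match
iv → match
v → no match

ii, iii, iv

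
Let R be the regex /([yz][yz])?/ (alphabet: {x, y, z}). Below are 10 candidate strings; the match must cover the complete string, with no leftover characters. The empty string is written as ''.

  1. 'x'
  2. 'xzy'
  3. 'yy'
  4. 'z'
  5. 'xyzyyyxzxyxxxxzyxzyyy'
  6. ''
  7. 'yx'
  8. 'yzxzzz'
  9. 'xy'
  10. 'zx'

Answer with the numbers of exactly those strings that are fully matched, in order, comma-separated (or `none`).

3, 6

1 → no match
2 → no match
3 → match
4 → no match
5 → no match
6 → match
7 → no match
8 → no match
9 → no match
10 → no match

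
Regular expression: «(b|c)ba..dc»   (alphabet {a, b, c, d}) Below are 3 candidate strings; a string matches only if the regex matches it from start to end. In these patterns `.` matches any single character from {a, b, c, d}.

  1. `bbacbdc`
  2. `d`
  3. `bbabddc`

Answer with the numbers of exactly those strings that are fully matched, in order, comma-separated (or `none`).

1 → match
2 → no match — must end with `dc`
3 → match

1, 3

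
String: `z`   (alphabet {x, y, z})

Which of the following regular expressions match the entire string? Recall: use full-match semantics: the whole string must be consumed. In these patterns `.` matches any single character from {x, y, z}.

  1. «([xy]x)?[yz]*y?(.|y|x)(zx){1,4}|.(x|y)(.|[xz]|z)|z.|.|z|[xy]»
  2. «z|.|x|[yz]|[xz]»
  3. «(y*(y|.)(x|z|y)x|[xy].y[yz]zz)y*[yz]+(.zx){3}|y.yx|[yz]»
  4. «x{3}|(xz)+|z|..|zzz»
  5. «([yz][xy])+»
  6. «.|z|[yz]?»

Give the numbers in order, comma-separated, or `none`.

1, 2, 3, 4, 6

1 → match
2 → match
3 → match
4 → match
5 → no match
6 → match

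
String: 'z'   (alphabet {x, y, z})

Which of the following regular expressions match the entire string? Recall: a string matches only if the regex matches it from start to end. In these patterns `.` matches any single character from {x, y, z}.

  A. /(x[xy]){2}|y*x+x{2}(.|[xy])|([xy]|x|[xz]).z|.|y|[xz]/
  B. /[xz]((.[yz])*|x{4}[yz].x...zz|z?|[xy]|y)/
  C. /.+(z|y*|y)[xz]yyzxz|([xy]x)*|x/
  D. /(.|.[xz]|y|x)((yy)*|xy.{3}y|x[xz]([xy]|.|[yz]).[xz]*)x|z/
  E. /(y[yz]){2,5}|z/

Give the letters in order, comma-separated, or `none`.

A → match
B → match
C → no match
D → match
E → match

A, B, D, E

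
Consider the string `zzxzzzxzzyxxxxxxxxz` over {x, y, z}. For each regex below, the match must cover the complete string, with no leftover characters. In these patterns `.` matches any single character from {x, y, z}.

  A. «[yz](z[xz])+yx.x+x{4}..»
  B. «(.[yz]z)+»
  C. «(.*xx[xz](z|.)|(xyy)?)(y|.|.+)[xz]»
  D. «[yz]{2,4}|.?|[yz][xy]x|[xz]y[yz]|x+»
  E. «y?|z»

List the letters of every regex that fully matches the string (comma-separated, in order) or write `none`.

A → match
B → no match
C → match
D → no match
E → no match

A, C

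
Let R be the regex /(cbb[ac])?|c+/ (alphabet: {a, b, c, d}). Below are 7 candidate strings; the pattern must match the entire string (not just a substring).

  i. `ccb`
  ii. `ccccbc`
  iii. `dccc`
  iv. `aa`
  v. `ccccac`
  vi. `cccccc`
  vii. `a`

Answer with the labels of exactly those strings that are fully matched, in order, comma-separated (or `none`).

i → no match
ii → no match
iii → no match
iv → no match
v → no match
vi → match
vii → no match

vi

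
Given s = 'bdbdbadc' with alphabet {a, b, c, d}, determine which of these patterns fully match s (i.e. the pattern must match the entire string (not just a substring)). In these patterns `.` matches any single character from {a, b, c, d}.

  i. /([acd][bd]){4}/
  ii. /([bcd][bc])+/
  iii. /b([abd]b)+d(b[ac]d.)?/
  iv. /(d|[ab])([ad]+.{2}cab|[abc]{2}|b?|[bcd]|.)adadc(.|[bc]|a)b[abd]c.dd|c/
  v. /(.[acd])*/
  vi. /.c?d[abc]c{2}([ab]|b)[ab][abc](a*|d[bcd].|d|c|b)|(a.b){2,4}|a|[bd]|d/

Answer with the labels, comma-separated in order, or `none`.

iii, v

i → no match
ii → no match
iii → match
iv → no match
v → match
vi → no match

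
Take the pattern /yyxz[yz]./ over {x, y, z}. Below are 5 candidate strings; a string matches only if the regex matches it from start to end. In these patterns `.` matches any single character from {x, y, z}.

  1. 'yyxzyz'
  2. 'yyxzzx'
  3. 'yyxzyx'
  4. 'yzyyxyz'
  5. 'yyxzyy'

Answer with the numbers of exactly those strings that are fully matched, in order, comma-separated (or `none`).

1, 2, 3, 5

1 → match
2 → match
3 → match
4 → no match — must start with 'yyxz'
5 → match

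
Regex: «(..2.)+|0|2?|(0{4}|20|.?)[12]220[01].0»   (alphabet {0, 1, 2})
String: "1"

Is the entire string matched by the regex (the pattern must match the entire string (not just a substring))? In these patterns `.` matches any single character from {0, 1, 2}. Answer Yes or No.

No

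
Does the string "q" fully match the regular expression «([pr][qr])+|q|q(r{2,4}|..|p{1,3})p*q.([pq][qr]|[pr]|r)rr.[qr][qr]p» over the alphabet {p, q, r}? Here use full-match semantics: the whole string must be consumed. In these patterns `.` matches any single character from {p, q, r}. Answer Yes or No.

Yes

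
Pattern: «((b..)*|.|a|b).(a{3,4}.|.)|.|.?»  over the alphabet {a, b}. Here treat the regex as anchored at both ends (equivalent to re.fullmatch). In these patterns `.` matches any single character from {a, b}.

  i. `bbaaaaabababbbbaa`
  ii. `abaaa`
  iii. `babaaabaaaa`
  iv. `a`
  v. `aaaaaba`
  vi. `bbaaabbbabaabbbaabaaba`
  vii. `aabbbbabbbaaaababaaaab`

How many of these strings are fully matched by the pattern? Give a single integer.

i → no match
ii → no match
iii → no match
iv → match
v → no match
vi → no match
vii → no match
Total matched: 1

1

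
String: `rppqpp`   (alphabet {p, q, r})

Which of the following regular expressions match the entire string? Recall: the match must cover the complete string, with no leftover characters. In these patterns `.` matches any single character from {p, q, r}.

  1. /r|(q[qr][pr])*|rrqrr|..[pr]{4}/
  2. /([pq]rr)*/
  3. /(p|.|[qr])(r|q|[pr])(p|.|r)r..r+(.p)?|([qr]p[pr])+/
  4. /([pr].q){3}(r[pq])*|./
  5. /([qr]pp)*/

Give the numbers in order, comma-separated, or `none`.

1 → no match
2 → no match
3 → match
4 → no match
5 → match

3, 5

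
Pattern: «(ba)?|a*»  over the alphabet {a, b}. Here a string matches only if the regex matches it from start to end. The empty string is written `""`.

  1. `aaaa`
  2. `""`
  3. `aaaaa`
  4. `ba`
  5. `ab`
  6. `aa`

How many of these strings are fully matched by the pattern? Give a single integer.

5

1 → match
2 → match
3 → match
4 → match
5 → no match
6 → match
Total matched: 5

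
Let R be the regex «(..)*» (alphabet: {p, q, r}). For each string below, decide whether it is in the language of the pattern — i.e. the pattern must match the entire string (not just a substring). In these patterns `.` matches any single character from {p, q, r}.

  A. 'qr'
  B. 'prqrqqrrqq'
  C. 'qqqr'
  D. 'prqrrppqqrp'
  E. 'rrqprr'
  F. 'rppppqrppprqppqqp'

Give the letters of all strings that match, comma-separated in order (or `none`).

A → match
B → match
C → match
D → no match
E → match
F → no match

A, B, C, E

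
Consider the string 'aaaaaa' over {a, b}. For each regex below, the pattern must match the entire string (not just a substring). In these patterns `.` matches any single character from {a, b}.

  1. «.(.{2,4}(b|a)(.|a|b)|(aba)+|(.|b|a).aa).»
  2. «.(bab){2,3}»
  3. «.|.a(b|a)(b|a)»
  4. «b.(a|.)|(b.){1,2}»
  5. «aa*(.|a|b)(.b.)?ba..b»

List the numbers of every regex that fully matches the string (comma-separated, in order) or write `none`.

1 → match
2 → no match — must end with 'bab'
3 → no match
4 → no match — must start with 'b'
5 → no match — must end with 'b'

1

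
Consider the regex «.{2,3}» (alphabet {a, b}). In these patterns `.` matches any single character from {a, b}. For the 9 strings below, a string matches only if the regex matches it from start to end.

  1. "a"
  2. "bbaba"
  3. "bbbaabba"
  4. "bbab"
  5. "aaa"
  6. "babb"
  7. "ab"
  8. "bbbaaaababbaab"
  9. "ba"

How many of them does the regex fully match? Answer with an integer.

3

1 → no match
2 → no match
3 → no match
4 → no match
5 → match
6 → no match
7 → match
8 → no match
9 → match
Total matched: 3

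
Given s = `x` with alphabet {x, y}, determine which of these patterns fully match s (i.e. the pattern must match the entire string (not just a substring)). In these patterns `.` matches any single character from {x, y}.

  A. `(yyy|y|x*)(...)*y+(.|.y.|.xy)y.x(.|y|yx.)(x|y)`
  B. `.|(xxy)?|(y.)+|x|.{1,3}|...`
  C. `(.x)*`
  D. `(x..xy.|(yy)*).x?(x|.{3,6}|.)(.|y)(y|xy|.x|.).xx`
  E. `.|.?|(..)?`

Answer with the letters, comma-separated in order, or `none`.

B, E

A → no match
B → match
C → no match
D → no match — must end with `xx`
E → match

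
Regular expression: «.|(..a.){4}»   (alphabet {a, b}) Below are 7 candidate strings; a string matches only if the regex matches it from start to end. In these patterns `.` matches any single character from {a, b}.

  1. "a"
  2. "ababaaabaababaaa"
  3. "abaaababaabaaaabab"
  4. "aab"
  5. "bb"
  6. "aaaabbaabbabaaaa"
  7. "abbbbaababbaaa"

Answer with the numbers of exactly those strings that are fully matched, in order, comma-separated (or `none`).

1, 6

1 → match
2 → no match
3 → no match
4 → no match
5 → no match
6 → match
7 → no match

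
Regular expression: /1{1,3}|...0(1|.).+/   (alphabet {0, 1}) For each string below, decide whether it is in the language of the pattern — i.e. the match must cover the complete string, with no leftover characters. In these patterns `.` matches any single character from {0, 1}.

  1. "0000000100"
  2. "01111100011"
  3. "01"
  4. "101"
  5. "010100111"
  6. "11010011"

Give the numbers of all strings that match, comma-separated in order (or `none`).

1

1 → match
2 → no match
3 → no match
4 → no match
5 → no match
6 → no match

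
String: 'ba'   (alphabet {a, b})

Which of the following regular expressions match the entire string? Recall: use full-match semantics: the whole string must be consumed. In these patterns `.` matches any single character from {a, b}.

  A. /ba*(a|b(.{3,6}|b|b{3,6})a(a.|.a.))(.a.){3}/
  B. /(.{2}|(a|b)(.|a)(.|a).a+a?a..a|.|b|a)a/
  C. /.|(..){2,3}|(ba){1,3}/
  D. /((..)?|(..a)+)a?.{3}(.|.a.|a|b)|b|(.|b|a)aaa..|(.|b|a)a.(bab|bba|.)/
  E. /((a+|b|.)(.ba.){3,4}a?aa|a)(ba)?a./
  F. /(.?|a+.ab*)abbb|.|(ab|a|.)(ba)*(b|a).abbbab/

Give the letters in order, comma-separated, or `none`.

A → no match
B → match
C → match
D → no match
E → no match
F → no match

B, C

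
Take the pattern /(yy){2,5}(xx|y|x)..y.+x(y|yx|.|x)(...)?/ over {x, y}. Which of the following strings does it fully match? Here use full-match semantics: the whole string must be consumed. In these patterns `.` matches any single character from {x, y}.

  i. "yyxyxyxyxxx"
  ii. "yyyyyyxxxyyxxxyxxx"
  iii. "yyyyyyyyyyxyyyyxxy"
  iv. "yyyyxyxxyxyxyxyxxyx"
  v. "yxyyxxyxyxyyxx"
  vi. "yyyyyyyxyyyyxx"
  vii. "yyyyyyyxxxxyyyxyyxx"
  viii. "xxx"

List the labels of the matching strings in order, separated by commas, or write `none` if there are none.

ii, iii, vi

i → no match
ii → match
iii → match
iv → no match
v → no match — must start with "yy"
vi → match
vii → no match
viii → no match — must start with "yy"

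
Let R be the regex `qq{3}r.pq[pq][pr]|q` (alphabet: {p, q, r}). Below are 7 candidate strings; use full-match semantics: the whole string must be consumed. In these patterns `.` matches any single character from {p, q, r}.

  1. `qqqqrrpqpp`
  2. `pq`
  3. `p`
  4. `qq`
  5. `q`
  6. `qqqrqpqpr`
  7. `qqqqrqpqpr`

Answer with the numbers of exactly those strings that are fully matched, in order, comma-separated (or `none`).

1, 5, 7

1 → match
2 → no match
3 → no match
4 → no match
5 → match
6 → no match
7 → match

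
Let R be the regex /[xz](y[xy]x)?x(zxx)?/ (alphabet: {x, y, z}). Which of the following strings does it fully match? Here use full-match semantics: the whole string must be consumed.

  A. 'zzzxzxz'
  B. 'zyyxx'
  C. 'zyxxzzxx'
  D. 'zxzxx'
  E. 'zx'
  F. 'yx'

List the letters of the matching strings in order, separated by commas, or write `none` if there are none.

B, D, E

A → no match
B → match
C → no match
D → match
E → match
F → no match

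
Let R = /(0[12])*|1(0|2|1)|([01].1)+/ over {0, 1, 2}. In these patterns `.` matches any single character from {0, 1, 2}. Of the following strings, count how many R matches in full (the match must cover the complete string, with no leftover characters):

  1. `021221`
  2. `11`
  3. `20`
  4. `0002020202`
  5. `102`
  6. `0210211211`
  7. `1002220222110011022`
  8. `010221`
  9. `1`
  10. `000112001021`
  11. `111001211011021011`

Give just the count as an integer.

1

1. `021221` → no match
2. `11` → match
3. `20` → no match
4. `0002020202` → no match
5. `102` → no match
6. `0210211211` → no match
7 → no match
8. `010221` → no match
9. `1` → no match
10. `000112001021` → no match
11 → no match
Total matched: 1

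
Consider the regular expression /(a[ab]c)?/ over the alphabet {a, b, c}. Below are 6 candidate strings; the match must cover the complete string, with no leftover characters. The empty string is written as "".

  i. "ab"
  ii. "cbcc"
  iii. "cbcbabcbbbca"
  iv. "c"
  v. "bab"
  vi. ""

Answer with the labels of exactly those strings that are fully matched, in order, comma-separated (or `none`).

vi

i. "ab" → no match
ii. "cbcc" → no match
iii. "cbcbabcbbbca" → no match
iv. "c" → no match
v. "bab" → no match
vi. "" → match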